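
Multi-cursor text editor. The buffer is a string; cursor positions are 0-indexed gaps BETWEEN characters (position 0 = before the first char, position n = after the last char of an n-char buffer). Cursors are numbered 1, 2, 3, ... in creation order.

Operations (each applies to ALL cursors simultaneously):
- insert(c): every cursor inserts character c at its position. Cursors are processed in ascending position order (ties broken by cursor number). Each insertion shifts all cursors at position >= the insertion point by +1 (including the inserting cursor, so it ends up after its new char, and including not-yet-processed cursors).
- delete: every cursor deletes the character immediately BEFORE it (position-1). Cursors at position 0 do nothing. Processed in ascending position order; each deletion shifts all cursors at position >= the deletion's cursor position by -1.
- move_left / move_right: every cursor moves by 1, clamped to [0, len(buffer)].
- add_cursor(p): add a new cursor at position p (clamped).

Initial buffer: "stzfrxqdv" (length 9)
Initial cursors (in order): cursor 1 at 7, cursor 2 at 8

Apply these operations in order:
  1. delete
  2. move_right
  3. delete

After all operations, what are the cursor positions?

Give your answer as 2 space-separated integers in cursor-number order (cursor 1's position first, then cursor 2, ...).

After op 1 (delete): buffer="stzfrxv" (len 7), cursors c1@6 c2@6, authorship .......
After op 2 (move_right): buffer="stzfrxv" (len 7), cursors c1@7 c2@7, authorship .......
After op 3 (delete): buffer="stzfr" (len 5), cursors c1@5 c2@5, authorship .....

Answer: 5 5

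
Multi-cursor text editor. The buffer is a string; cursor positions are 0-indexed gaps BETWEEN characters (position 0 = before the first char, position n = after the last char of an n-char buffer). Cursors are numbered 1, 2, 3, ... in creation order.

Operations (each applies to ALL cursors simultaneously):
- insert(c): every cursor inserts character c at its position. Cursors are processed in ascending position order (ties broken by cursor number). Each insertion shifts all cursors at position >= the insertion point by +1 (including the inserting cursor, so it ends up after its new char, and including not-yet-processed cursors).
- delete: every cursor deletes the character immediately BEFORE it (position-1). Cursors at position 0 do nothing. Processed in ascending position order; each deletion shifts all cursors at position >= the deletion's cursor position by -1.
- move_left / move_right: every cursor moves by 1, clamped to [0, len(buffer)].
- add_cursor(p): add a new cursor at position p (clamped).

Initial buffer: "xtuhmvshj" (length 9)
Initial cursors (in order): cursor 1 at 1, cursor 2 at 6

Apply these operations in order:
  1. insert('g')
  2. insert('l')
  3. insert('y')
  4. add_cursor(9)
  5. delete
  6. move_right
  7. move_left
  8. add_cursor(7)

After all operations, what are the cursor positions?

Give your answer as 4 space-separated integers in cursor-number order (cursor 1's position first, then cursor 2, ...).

After op 1 (insert('g')): buffer="xgtuhmvgshj" (len 11), cursors c1@2 c2@8, authorship .1.....2...
After op 2 (insert('l')): buffer="xgltuhmvglshj" (len 13), cursors c1@3 c2@10, authorship .11.....22...
After op 3 (insert('y')): buffer="xglytuhmvglyshj" (len 15), cursors c1@4 c2@12, authorship .111.....222...
After op 4 (add_cursor(9)): buffer="xglytuhmvglyshj" (len 15), cursors c1@4 c3@9 c2@12, authorship .111.....222...
After op 5 (delete): buffer="xgltuhmglshj" (len 12), cursors c1@3 c3@7 c2@9, authorship .11....22...
After op 6 (move_right): buffer="xgltuhmglshj" (len 12), cursors c1@4 c3@8 c2@10, authorship .11....22...
After op 7 (move_left): buffer="xgltuhmglshj" (len 12), cursors c1@3 c3@7 c2@9, authorship .11....22...
After op 8 (add_cursor(7)): buffer="xgltuhmglshj" (len 12), cursors c1@3 c3@7 c4@7 c2@9, authorship .11....22...

Answer: 3 9 7 7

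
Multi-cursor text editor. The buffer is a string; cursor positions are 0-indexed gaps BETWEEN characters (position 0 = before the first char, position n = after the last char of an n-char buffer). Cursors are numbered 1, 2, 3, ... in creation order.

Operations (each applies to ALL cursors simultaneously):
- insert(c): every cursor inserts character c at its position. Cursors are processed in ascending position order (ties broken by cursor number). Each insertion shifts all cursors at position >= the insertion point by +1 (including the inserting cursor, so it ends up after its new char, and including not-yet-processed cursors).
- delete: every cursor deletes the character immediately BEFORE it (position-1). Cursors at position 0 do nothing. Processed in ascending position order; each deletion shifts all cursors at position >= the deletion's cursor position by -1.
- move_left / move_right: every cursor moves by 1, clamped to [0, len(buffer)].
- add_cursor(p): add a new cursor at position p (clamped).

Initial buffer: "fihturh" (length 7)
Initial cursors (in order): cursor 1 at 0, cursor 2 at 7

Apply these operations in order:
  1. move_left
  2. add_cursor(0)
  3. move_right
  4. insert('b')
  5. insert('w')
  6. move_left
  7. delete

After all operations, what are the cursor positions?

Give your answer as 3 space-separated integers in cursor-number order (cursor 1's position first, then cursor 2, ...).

Answer: 2 9 2

Derivation:
After op 1 (move_left): buffer="fihturh" (len 7), cursors c1@0 c2@6, authorship .......
After op 2 (add_cursor(0)): buffer="fihturh" (len 7), cursors c1@0 c3@0 c2@6, authorship .......
After op 3 (move_right): buffer="fihturh" (len 7), cursors c1@1 c3@1 c2@7, authorship .......
After op 4 (insert('b')): buffer="fbbihturhb" (len 10), cursors c1@3 c3@3 c2@10, authorship .13......2
After op 5 (insert('w')): buffer="fbbwwihturhbw" (len 13), cursors c1@5 c3@5 c2@13, authorship .1313......22
After op 6 (move_left): buffer="fbbwwihturhbw" (len 13), cursors c1@4 c3@4 c2@12, authorship .1313......22
After op 7 (delete): buffer="fbwihturhw" (len 10), cursors c1@2 c3@2 c2@9, authorship .13......2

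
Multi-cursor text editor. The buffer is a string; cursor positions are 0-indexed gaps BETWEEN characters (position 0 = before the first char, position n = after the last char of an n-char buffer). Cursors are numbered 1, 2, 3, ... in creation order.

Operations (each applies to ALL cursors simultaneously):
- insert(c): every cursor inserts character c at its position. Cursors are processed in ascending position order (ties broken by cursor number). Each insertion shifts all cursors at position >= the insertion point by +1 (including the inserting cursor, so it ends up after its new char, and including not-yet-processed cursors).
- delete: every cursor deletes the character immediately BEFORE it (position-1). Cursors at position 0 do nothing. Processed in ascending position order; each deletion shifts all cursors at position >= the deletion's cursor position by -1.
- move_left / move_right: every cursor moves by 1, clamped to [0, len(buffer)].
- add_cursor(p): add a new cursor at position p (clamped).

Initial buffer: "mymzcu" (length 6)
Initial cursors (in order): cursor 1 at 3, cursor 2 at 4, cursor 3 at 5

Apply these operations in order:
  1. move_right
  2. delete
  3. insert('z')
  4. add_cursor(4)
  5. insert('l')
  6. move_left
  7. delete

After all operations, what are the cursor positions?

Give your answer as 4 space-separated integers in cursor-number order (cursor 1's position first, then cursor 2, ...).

Answer: 5 5 5 3

Derivation:
After op 1 (move_right): buffer="mymzcu" (len 6), cursors c1@4 c2@5 c3@6, authorship ......
After op 2 (delete): buffer="mym" (len 3), cursors c1@3 c2@3 c3@3, authorship ...
After op 3 (insert('z')): buffer="mymzzz" (len 6), cursors c1@6 c2@6 c3@6, authorship ...123
After op 4 (add_cursor(4)): buffer="mymzzz" (len 6), cursors c4@4 c1@6 c2@6 c3@6, authorship ...123
After op 5 (insert('l')): buffer="mymzlzzlll" (len 10), cursors c4@5 c1@10 c2@10 c3@10, authorship ...1423123
After op 6 (move_left): buffer="mymzlzzlll" (len 10), cursors c4@4 c1@9 c2@9 c3@9, authorship ...1423123
After op 7 (delete): buffer="mymlzl" (len 6), cursors c4@3 c1@5 c2@5 c3@5, authorship ...423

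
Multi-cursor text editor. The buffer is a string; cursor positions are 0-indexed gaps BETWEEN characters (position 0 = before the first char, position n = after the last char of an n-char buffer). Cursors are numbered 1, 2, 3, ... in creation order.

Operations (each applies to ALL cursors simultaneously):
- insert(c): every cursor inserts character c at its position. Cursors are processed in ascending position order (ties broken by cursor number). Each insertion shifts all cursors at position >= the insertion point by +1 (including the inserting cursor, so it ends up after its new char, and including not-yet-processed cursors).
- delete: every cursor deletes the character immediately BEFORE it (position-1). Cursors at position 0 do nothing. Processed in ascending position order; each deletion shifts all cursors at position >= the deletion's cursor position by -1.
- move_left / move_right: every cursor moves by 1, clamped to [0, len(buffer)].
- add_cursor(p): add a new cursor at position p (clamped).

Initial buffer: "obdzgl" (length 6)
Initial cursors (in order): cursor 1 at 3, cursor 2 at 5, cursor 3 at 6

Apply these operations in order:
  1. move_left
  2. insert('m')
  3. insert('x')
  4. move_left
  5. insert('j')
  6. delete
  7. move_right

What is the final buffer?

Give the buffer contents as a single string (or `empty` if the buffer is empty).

After op 1 (move_left): buffer="obdzgl" (len 6), cursors c1@2 c2@4 c3@5, authorship ......
After op 2 (insert('m')): buffer="obmdzmgml" (len 9), cursors c1@3 c2@6 c3@8, authorship ..1..2.3.
After op 3 (insert('x')): buffer="obmxdzmxgmxl" (len 12), cursors c1@4 c2@8 c3@11, authorship ..11..22.33.
After op 4 (move_left): buffer="obmxdzmxgmxl" (len 12), cursors c1@3 c2@7 c3@10, authorship ..11..22.33.
After op 5 (insert('j')): buffer="obmjxdzmjxgmjxl" (len 15), cursors c1@4 c2@9 c3@13, authorship ..111..222.333.
After op 6 (delete): buffer="obmxdzmxgmxl" (len 12), cursors c1@3 c2@7 c3@10, authorship ..11..22.33.
After op 7 (move_right): buffer="obmxdzmxgmxl" (len 12), cursors c1@4 c2@8 c3@11, authorship ..11..22.33.

Answer: obmxdzmxgmxl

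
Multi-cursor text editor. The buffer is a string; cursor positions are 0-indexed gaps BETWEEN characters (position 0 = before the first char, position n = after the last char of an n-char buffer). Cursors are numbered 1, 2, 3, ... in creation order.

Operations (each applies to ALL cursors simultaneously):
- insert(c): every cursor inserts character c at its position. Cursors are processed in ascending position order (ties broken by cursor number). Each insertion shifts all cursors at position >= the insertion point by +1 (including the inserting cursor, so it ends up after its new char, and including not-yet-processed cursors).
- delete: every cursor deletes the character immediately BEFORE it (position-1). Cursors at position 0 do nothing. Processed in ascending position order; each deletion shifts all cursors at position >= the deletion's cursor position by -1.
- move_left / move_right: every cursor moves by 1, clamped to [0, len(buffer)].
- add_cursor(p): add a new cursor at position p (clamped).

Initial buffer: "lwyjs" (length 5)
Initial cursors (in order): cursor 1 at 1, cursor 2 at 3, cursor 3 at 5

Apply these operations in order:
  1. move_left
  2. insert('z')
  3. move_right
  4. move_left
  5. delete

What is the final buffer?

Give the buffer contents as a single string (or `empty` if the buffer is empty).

After op 1 (move_left): buffer="lwyjs" (len 5), cursors c1@0 c2@2 c3@4, authorship .....
After op 2 (insert('z')): buffer="zlwzyjzs" (len 8), cursors c1@1 c2@4 c3@7, authorship 1..2..3.
After op 3 (move_right): buffer="zlwzyjzs" (len 8), cursors c1@2 c2@5 c3@8, authorship 1..2..3.
After op 4 (move_left): buffer="zlwzyjzs" (len 8), cursors c1@1 c2@4 c3@7, authorship 1..2..3.
After op 5 (delete): buffer="lwyjs" (len 5), cursors c1@0 c2@2 c3@4, authorship .....

Answer: lwyjs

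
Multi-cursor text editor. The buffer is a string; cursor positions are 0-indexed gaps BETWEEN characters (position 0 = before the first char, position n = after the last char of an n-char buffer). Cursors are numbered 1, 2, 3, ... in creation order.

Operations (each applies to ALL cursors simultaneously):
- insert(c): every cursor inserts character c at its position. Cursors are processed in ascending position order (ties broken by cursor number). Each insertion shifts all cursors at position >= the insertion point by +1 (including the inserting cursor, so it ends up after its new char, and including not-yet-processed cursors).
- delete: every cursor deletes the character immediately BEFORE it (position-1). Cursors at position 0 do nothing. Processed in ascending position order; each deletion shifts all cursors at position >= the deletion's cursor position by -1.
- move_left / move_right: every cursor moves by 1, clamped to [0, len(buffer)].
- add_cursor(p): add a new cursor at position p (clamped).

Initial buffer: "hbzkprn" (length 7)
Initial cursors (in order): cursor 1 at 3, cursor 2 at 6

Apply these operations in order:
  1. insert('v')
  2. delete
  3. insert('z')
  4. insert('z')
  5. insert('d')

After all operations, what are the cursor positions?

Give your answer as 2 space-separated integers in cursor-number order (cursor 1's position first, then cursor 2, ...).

After op 1 (insert('v')): buffer="hbzvkprvn" (len 9), cursors c1@4 c2@8, authorship ...1...2.
After op 2 (delete): buffer="hbzkprn" (len 7), cursors c1@3 c2@6, authorship .......
After op 3 (insert('z')): buffer="hbzzkprzn" (len 9), cursors c1@4 c2@8, authorship ...1...2.
After op 4 (insert('z')): buffer="hbzzzkprzzn" (len 11), cursors c1@5 c2@10, authorship ...11...22.
After op 5 (insert('d')): buffer="hbzzzdkprzzdn" (len 13), cursors c1@6 c2@12, authorship ...111...222.

Answer: 6 12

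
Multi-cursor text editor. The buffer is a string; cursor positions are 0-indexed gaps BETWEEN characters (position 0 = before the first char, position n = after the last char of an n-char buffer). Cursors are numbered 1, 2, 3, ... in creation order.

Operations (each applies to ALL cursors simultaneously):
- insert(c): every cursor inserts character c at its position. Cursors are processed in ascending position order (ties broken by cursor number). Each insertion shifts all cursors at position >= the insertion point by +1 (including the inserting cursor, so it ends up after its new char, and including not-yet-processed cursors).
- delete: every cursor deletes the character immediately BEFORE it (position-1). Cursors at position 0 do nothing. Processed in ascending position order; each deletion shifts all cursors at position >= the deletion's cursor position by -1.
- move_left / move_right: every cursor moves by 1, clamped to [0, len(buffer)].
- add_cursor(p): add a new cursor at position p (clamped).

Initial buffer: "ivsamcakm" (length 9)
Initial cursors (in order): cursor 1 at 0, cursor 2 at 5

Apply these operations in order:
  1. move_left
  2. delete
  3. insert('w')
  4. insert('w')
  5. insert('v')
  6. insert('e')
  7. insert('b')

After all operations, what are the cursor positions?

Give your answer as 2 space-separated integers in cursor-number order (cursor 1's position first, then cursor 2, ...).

Answer: 5 13

Derivation:
After op 1 (move_left): buffer="ivsamcakm" (len 9), cursors c1@0 c2@4, authorship .........
After op 2 (delete): buffer="ivsmcakm" (len 8), cursors c1@0 c2@3, authorship ........
After op 3 (insert('w')): buffer="wivswmcakm" (len 10), cursors c1@1 c2@5, authorship 1...2.....
After op 4 (insert('w')): buffer="wwivswwmcakm" (len 12), cursors c1@2 c2@7, authorship 11...22.....
After op 5 (insert('v')): buffer="wwvivswwvmcakm" (len 14), cursors c1@3 c2@9, authorship 111...222.....
After op 6 (insert('e')): buffer="wwveivswwvemcakm" (len 16), cursors c1@4 c2@11, authorship 1111...2222.....
After op 7 (insert('b')): buffer="wwvebivswwvebmcakm" (len 18), cursors c1@5 c2@13, authorship 11111...22222.....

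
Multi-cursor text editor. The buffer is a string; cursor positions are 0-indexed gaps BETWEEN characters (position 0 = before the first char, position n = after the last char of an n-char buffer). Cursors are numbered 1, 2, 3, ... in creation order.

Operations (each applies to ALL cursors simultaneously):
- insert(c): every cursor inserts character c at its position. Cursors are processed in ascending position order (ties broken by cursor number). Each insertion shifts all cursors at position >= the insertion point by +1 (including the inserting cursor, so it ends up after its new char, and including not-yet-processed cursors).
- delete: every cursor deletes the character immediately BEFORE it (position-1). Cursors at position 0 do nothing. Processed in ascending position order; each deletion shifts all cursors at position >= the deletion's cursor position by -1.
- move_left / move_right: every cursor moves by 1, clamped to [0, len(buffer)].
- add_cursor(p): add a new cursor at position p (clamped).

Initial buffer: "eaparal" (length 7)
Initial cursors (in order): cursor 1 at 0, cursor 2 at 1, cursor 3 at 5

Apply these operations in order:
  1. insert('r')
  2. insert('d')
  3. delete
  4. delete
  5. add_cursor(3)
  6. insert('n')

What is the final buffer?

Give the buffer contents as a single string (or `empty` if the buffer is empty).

Answer: nenapnarnal

Derivation:
After op 1 (insert('r')): buffer="reraparral" (len 10), cursors c1@1 c2@3 c3@8, authorship 1.2....3..
After op 2 (insert('d')): buffer="rderdaparrdal" (len 13), cursors c1@2 c2@5 c3@11, authorship 11.22....33..
After op 3 (delete): buffer="reraparral" (len 10), cursors c1@1 c2@3 c3@8, authorship 1.2....3..
After op 4 (delete): buffer="eaparal" (len 7), cursors c1@0 c2@1 c3@5, authorship .......
After op 5 (add_cursor(3)): buffer="eaparal" (len 7), cursors c1@0 c2@1 c4@3 c3@5, authorship .......
After op 6 (insert('n')): buffer="nenapnarnal" (len 11), cursors c1@1 c2@3 c4@6 c3@9, authorship 1.2..4..3..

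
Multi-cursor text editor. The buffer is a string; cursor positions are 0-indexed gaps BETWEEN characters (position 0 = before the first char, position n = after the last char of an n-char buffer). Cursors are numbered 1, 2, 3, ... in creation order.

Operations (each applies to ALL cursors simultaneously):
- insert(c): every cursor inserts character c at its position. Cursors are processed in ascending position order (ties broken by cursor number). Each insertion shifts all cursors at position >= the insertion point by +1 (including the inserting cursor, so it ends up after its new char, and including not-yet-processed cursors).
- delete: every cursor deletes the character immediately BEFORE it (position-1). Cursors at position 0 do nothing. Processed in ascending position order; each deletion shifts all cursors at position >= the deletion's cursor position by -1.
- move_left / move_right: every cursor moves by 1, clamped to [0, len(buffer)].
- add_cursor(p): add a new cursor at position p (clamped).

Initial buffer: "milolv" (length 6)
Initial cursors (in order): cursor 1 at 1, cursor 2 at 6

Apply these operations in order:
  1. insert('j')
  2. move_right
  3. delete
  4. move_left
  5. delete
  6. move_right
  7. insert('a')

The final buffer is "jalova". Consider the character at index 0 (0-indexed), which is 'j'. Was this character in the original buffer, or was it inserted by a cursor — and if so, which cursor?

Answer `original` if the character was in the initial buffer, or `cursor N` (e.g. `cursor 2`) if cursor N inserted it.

Answer: cursor 1

Derivation:
After op 1 (insert('j')): buffer="mjilolvj" (len 8), cursors c1@2 c2@8, authorship .1.....2
After op 2 (move_right): buffer="mjilolvj" (len 8), cursors c1@3 c2@8, authorship .1.....2
After op 3 (delete): buffer="mjlolv" (len 6), cursors c1@2 c2@6, authorship .1....
After op 4 (move_left): buffer="mjlolv" (len 6), cursors c1@1 c2@5, authorship .1....
After op 5 (delete): buffer="jlov" (len 4), cursors c1@0 c2@3, authorship 1...
After op 6 (move_right): buffer="jlov" (len 4), cursors c1@1 c2@4, authorship 1...
After op 7 (insert('a')): buffer="jalova" (len 6), cursors c1@2 c2@6, authorship 11...2
Authorship (.=original, N=cursor N): 1 1 . . . 2
Index 0: author = 1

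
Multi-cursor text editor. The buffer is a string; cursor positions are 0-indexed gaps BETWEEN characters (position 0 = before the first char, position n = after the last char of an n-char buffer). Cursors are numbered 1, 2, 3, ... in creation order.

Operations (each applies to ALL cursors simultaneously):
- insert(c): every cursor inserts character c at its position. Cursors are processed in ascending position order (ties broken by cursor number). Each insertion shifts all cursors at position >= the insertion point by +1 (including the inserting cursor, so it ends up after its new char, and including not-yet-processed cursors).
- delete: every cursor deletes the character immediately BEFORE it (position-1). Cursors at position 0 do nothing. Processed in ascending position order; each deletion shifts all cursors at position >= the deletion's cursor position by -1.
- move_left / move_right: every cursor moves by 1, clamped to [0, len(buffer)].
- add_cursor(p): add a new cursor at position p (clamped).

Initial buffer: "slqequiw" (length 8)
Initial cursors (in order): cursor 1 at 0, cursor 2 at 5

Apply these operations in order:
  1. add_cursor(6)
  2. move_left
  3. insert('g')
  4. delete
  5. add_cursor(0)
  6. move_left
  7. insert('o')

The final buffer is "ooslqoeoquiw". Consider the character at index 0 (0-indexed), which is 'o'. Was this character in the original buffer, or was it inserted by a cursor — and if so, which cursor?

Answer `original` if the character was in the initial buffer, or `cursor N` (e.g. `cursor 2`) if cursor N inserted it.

Answer: cursor 1

Derivation:
After op 1 (add_cursor(6)): buffer="slqequiw" (len 8), cursors c1@0 c2@5 c3@6, authorship ........
After op 2 (move_left): buffer="slqequiw" (len 8), cursors c1@0 c2@4 c3@5, authorship ........
After op 3 (insert('g')): buffer="gslqegqguiw" (len 11), cursors c1@1 c2@6 c3@8, authorship 1....2.3...
After op 4 (delete): buffer="slqequiw" (len 8), cursors c1@0 c2@4 c3@5, authorship ........
After op 5 (add_cursor(0)): buffer="slqequiw" (len 8), cursors c1@0 c4@0 c2@4 c3@5, authorship ........
After op 6 (move_left): buffer="slqequiw" (len 8), cursors c1@0 c4@0 c2@3 c3@4, authorship ........
After op 7 (insert('o')): buffer="ooslqoeoquiw" (len 12), cursors c1@2 c4@2 c2@6 c3@8, authorship 14...2.3....
Authorship (.=original, N=cursor N): 1 4 . . . 2 . 3 . . . .
Index 0: author = 1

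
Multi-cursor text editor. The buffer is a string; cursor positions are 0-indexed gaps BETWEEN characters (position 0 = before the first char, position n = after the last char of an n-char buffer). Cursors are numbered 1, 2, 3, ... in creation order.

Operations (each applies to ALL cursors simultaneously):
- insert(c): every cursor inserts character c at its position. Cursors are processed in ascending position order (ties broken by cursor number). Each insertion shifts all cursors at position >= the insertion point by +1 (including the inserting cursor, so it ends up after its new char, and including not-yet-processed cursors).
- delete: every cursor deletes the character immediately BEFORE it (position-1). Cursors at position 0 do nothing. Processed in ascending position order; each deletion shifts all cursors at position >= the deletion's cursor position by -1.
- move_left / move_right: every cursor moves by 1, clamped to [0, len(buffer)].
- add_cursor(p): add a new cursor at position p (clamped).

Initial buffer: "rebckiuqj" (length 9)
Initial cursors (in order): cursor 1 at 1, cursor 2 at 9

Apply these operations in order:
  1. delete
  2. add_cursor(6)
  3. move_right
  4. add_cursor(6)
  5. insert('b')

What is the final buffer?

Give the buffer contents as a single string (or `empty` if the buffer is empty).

After op 1 (delete): buffer="ebckiuq" (len 7), cursors c1@0 c2@7, authorship .......
After op 2 (add_cursor(6)): buffer="ebckiuq" (len 7), cursors c1@0 c3@6 c2@7, authorship .......
After op 3 (move_right): buffer="ebckiuq" (len 7), cursors c1@1 c2@7 c3@7, authorship .......
After op 4 (add_cursor(6)): buffer="ebckiuq" (len 7), cursors c1@1 c4@6 c2@7 c3@7, authorship .......
After op 5 (insert('b')): buffer="ebbckiubqbb" (len 11), cursors c1@2 c4@8 c2@11 c3@11, authorship .1.....4.23

Answer: ebbckiubqbb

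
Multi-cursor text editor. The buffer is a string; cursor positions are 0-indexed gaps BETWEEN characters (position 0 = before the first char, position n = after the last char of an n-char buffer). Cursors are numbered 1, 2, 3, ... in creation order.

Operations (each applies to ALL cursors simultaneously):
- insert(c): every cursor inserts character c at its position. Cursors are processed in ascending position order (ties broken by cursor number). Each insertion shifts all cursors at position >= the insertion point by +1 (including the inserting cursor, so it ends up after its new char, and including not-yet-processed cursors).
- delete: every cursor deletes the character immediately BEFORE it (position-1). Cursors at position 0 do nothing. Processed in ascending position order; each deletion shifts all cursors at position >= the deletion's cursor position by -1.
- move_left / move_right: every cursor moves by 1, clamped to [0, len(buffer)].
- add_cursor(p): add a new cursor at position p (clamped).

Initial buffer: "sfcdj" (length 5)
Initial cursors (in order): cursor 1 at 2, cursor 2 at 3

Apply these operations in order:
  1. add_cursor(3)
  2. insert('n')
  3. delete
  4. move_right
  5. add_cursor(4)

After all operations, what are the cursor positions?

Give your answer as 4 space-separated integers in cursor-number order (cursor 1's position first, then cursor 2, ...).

Answer: 3 4 4 4

Derivation:
After op 1 (add_cursor(3)): buffer="sfcdj" (len 5), cursors c1@2 c2@3 c3@3, authorship .....
After op 2 (insert('n')): buffer="sfncnndj" (len 8), cursors c1@3 c2@6 c3@6, authorship ..1.23..
After op 3 (delete): buffer="sfcdj" (len 5), cursors c1@2 c2@3 c3@3, authorship .....
After op 4 (move_right): buffer="sfcdj" (len 5), cursors c1@3 c2@4 c3@4, authorship .....
After op 5 (add_cursor(4)): buffer="sfcdj" (len 5), cursors c1@3 c2@4 c3@4 c4@4, authorship .....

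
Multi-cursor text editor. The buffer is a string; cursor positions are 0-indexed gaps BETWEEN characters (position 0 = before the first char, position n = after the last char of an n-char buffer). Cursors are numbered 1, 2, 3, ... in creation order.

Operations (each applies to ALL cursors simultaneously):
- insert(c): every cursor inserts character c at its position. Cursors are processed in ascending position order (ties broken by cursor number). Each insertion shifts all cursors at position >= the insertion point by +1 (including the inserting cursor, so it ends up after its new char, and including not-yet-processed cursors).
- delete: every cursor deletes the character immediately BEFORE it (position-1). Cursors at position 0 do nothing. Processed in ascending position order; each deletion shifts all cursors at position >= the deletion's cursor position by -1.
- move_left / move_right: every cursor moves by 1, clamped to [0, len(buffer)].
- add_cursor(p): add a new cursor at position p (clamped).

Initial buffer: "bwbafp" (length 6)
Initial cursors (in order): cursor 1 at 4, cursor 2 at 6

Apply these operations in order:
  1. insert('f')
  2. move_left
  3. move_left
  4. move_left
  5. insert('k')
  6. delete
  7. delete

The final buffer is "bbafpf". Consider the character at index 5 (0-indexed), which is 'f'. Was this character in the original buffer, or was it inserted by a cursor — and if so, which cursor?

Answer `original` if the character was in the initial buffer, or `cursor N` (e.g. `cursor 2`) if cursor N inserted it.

After op 1 (insert('f')): buffer="bwbaffpf" (len 8), cursors c1@5 c2@8, authorship ....1..2
After op 2 (move_left): buffer="bwbaffpf" (len 8), cursors c1@4 c2@7, authorship ....1..2
After op 3 (move_left): buffer="bwbaffpf" (len 8), cursors c1@3 c2@6, authorship ....1..2
After op 4 (move_left): buffer="bwbaffpf" (len 8), cursors c1@2 c2@5, authorship ....1..2
After op 5 (insert('k')): buffer="bwkbafkfpf" (len 10), cursors c1@3 c2@7, authorship ..1..12..2
After op 6 (delete): buffer="bwbaffpf" (len 8), cursors c1@2 c2@5, authorship ....1..2
After op 7 (delete): buffer="bbafpf" (len 6), cursors c1@1 c2@3, authorship .....2
Authorship (.=original, N=cursor N): . . . . . 2
Index 5: author = 2

Answer: cursor 2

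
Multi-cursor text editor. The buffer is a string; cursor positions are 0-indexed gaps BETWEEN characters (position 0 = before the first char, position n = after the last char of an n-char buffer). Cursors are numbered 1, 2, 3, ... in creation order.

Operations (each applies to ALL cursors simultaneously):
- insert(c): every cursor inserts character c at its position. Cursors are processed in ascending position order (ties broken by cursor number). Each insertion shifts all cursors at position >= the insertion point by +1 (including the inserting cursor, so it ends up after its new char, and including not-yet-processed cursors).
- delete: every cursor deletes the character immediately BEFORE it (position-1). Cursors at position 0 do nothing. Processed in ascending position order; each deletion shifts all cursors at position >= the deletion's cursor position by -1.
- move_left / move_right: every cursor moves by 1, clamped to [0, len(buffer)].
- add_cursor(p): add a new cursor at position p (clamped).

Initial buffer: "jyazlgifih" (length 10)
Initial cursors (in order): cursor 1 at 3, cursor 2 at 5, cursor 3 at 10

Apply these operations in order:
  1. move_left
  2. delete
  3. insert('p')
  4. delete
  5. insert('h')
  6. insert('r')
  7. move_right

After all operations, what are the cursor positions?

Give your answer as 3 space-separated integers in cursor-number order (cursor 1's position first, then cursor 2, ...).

After op 1 (move_left): buffer="jyazlgifih" (len 10), cursors c1@2 c2@4 c3@9, authorship ..........
After op 2 (delete): buffer="jalgifh" (len 7), cursors c1@1 c2@2 c3@6, authorship .......
After op 3 (insert('p')): buffer="jpaplgifph" (len 10), cursors c1@2 c2@4 c3@9, authorship .1.2....3.
After op 4 (delete): buffer="jalgifh" (len 7), cursors c1@1 c2@2 c3@6, authorship .......
After op 5 (insert('h')): buffer="jhahlgifhh" (len 10), cursors c1@2 c2@4 c3@9, authorship .1.2....3.
After op 6 (insert('r')): buffer="jhrahrlgifhrh" (len 13), cursors c1@3 c2@6 c3@12, authorship .11.22....33.
After op 7 (move_right): buffer="jhrahrlgifhrh" (len 13), cursors c1@4 c2@7 c3@13, authorship .11.22....33.

Answer: 4 7 13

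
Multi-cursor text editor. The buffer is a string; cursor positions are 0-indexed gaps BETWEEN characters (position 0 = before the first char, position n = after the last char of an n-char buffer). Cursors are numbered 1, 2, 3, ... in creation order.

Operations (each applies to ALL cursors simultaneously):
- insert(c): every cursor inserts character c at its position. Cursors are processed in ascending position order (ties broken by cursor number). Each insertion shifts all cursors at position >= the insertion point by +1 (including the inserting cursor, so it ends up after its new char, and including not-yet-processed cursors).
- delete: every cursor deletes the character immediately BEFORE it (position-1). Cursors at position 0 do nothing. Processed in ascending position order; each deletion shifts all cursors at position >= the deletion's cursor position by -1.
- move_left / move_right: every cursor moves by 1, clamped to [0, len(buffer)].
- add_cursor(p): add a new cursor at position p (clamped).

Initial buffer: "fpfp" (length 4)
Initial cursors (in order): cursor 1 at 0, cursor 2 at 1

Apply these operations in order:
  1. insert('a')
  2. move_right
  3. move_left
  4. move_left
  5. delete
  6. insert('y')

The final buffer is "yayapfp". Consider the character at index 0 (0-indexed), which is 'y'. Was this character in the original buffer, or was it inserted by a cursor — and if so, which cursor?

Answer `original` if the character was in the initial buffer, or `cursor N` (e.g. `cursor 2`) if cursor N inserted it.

After op 1 (insert('a')): buffer="afapfp" (len 6), cursors c1@1 c2@3, authorship 1.2...
After op 2 (move_right): buffer="afapfp" (len 6), cursors c1@2 c2@4, authorship 1.2...
After op 3 (move_left): buffer="afapfp" (len 6), cursors c1@1 c2@3, authorship 1.2...
After op 4 (move_left): buffer="afapfp" (len 6), cursors c1@0 c2@2, authorship 1.2...
After op 5 (delete): buffer="aapfp" (len 5), cursors c1@0 c2@1, authorship 12...
After op 6 (insert('y')): buffer="yayapfp" (len 7), cursors c1@1 c2@3, authorship 1122...
Authorship (.=original, N=cursor N): 1 1 2 2 . . .
Index 0: author = 1

Answer: cursor 1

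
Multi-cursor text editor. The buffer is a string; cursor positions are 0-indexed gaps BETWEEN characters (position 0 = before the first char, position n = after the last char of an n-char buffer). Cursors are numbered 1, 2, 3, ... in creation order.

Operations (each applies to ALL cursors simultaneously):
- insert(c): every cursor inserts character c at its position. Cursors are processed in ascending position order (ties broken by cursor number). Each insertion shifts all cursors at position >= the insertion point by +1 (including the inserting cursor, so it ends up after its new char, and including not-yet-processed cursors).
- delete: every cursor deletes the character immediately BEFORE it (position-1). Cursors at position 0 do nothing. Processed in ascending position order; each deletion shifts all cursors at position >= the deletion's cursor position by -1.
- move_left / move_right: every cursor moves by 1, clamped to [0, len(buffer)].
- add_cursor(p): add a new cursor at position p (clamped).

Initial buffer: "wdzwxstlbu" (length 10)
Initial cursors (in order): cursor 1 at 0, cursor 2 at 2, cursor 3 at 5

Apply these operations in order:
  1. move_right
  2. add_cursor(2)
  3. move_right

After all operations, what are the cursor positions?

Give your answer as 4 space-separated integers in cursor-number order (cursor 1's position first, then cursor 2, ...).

After op 1 (move_right): buffer="wdzwxstlbu" (len 10), cursors c1@1 c2@3 c3@6, authorship ..........
After op 2 (add_cursor(2)): buffer="wdzwxstlbu" (len 10), cursors c1@1 c4@2 c2@3 c3@6, authorship ..........
After op 3 (move_right): buffer="wdzwxstlbu" (len 10), cursors c1@2 c4@3 c2@4 c3@7, authorship ..........

Answer: 2 4 7 3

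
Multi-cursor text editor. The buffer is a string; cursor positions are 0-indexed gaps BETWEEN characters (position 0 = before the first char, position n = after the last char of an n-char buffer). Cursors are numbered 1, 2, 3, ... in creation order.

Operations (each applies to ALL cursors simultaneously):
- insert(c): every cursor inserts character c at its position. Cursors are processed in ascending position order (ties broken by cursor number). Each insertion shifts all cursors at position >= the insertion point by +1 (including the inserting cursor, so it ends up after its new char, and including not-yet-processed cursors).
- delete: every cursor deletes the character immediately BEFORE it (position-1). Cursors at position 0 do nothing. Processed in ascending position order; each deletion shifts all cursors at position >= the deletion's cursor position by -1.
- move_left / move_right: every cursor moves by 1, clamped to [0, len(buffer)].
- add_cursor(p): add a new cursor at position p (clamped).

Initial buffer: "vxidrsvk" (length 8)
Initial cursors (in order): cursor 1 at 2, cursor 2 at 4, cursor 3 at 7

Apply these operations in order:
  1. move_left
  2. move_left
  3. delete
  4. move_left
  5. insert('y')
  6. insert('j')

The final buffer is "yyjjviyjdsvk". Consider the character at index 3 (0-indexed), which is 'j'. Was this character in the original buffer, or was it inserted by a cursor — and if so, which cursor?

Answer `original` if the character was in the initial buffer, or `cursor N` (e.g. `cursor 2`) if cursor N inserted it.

After op 1 (move_left): buffer="vxidrsvk" (len 8), cursors c1@1 c2@3 c3@6, authorship ........
After op 2 (move_left): buffer="vxidrsvk" (len 8), cursors c1@0 c2@2 c3@5, authorship ........
After op 3 (delete): buffer="vidsvk" (len 6), cursors c1@0 c2@1 c3@3, authorship ......
After op 4 (move_left): buffer="vidsvk" (len 6), cursors c1@0 c2@0 c3@2, authorship ......
After op 5 (insert('y')): buffer="yyviydsvk" (len 9), cursors c1@2 c2@2 c3@5, authorship 12..3....
After op 6 (insert('j')): buffer="yyjjviyjdsvk" (len 12), cursors c1@4 c2@4 c3@8, authorship 1212..33....
Authorship (.=original, N=cursor N): 1 2 1 2 . . 3 3 . . . .
Index 3: author = 2

Answer: cursor 2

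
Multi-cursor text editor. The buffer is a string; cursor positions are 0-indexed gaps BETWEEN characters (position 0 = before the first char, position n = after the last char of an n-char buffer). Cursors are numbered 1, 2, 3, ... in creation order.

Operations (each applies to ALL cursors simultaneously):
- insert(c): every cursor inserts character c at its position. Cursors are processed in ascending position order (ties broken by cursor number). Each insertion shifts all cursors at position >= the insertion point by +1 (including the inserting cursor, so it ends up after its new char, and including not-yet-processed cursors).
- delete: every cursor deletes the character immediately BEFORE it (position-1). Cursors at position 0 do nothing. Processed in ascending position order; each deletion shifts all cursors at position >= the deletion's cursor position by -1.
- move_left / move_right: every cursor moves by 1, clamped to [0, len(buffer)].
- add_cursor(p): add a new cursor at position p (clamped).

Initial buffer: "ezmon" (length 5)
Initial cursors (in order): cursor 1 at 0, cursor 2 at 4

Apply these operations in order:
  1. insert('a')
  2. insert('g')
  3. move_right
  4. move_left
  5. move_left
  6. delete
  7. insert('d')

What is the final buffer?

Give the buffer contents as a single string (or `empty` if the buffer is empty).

After op 1 (insert('a')): buffer="aezmoan" (len 7), cursors c1@1 c2@6, authorship 1....2.
After op 2 (insert('g')): buffer="agezmoagn" (len 9), cursors c1@2 c2@8, authorship 11....22.
After op 3 (move_right): buffer="agezmoagn" (len 9), cursors c1@3 c2@9, authorship 11....22.
After op 4 (move_left): buffer="agezmoagn" (len 9), cursors c1@2 c2@8, authorship 11....22.
After op 5 (move_left): buffer="agezmoagn" (len 9), cursors c1@1 c2@7, authorship 11....22.
After op 6 (delete): buffer="gezmogn" (len 7), cursors c1@0 c2@5, authorship 1....2.
After op 7 (insert('d')): buffer="dgezmodgn" (len 9), cursors c1@1 c2@7, authorship 11....22.

Answer: dgezmodgn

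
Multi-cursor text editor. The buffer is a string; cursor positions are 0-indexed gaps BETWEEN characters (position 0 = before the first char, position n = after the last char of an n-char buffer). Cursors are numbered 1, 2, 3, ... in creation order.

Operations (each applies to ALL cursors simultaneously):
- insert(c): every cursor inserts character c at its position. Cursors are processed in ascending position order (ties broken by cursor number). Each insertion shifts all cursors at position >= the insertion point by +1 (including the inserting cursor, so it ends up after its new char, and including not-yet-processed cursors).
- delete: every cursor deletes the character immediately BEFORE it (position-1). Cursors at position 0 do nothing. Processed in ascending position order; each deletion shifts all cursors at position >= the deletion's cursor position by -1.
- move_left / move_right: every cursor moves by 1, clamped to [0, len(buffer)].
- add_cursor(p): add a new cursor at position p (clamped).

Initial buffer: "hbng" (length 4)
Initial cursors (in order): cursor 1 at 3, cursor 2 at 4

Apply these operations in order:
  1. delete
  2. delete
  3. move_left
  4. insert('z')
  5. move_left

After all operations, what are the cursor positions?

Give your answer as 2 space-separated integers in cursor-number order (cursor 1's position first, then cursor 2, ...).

Answer: 1 1

Derivation:
After op 1 (delete): buffer="hb" (len 2), cursors c1@2 c2@2, authorship ..
After op 2 (delete): buffer="" (len 0), cursors c1@0 c2@0, authorship 
After op 3 (move_left): buffer="" (len 0), cursors c1@0 c2@0, authorship 
After op 4 (insert('z')): buffer="zz" (len 2), cursors c1@2 c2@2, authorship 12
After op 5 (move_left): buffer="zz" (len 2), cursors c1@1 c2@1, authorship 12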